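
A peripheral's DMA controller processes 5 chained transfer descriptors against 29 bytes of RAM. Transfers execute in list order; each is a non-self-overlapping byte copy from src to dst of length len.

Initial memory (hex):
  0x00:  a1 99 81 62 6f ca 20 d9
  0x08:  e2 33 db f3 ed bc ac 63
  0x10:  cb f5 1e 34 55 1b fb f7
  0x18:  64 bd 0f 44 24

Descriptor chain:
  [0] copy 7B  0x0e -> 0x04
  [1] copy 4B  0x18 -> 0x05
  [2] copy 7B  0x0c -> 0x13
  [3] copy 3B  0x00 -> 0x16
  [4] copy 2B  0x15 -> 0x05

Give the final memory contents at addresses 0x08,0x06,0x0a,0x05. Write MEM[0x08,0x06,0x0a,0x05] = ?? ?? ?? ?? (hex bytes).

MEM[0x08,0x06,0x0a,0x05] = 44 a1 55 ac

D0: mem[0x04..0x0a] <- [ac 63 cb f5 1e 34 55]
D1: mem[0x05..0x08] <- [64 bd 0f 44]
D2: mem[0x13..0x19] <- [ed bc ac 63 cb f5 1e]
D3: mem[0x16..0x18] <- [a1 99 81]
D4: mem[0x05..0x06] <- [ac a1]
query mem[0x08]=0x44, mem[0x06]=0xa1, mem[0x0a]=0x55, mem[0x05]=0xac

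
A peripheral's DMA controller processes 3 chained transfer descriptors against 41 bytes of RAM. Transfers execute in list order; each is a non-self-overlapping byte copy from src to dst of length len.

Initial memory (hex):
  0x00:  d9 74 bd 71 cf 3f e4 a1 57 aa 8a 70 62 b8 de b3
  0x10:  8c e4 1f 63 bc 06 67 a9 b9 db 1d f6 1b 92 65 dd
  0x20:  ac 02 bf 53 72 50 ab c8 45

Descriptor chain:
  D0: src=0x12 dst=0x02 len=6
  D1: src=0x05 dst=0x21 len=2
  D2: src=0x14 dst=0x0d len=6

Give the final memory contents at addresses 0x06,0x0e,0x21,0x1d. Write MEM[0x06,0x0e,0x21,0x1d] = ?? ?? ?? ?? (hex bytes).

D0: mem[0x02..0x07] <- [1f 63 bc 06 67 a9]
D1: mem[0x21..0x22] <- [06 67]
D2: mem[0x0d..0x12] <- [bc 06 67 a9 b9 db]
query mem[0x06]=0x67, mem[0x0e]=0x06, mem[0x21]=0x06, mem[0x1d]=0x92

MEM[0x06,0x0e,0x21,0x1d] = 67 06 06 92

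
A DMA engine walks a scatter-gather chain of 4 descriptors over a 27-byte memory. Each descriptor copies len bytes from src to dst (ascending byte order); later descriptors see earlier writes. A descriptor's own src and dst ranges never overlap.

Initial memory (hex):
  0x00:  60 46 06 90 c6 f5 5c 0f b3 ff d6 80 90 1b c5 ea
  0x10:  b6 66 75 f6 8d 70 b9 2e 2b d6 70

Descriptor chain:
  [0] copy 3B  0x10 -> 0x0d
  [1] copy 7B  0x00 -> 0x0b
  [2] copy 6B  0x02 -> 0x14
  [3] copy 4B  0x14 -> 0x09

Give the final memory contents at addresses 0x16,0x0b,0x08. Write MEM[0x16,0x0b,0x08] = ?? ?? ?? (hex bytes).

#0 dst[0x0d+3] := {0xb6,0x66,0x75}
#1 dst[0x0b+7] := {0x60,0x46,0x06,0x90,0xc6,0xf5,0x5c}
#2 dst[0x14+6] := {0x06,0x90,0xc6,0xf5,0x5c,0x0f}
#3 dst[0x09+4] := {0x06,0x90,0xc6,0xf5}
query mem[0x16]=0xc6, mem[0x0b]=0xc6, mem[0x08]=0xb3

MEM[0x16,0x0b,0x08] = c6 c6 b3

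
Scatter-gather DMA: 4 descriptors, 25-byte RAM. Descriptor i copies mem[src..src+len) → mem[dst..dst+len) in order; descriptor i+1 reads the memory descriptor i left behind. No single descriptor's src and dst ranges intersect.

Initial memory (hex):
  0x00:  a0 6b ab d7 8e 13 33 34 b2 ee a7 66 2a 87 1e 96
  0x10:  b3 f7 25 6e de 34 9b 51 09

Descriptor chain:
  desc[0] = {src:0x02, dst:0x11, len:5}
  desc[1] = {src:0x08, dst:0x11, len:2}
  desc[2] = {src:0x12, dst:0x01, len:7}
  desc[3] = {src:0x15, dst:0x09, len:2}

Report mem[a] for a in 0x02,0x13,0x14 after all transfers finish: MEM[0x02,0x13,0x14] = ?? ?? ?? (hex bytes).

MEM[0x02,0x13,0x14] = 8e 8e 13

  after D0: wrote 5B at 0x11 = abd78e1333
  after D1: wrote 2B at 0x11 = b2ee
  after D2: wrote 7B at 0x01 = ee8e13339b5109
  after D3: wrote 2B at 0x09 = 339b
query mem[0x02]=0x8e, mem[0x13]=0x8e, mem[0x14]=0x13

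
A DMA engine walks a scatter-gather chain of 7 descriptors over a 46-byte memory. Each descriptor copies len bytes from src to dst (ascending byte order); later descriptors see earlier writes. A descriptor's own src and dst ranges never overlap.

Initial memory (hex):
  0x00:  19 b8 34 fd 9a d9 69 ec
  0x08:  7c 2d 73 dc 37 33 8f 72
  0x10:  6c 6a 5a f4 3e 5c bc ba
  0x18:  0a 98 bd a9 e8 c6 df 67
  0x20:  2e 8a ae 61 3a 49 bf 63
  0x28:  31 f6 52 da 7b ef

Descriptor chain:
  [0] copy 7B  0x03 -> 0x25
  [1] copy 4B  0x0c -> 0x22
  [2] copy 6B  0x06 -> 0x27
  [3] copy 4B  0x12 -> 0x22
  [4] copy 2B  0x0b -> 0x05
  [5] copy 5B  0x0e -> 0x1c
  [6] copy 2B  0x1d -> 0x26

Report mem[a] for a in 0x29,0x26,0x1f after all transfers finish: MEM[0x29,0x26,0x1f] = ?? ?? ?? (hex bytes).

MEM[0x29,0x26,0x1f] = 7c 72 6a

D0: mem[0x25..0x2b] <- [fd 9a d9 69 ec 7c 2d]
D1: mem[0x22..0x25] <- [37 33 8f 72]
D2: mem[0x27..0x2c] <- [69 ec 7c 2d 73 dc]
D3: mem[0x22..0x25] <- [5a f4 3e 5c]
D4: mem[0x05..0x06] <- [dc 37]
D5: mem[0x1c..0x20] <- [8f 72 6c 6a 5a]
D6: mem[0x26..0x27] <- [72 6c]
query mem[0x29]=0x7c, mem[0x26]=0x72, mem[0x1f]=0x6a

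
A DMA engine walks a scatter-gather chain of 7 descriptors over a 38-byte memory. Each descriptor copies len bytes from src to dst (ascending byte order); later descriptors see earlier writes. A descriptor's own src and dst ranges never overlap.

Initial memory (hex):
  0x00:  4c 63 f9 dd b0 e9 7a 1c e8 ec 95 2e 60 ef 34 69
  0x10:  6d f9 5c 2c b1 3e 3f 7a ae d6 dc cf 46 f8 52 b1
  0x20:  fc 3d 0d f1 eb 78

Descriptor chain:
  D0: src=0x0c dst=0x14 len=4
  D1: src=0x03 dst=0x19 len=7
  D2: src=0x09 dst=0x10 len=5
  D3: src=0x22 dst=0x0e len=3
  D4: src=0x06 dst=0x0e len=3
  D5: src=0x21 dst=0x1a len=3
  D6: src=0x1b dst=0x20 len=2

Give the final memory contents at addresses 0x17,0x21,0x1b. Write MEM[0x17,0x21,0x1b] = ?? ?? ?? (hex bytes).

MEM[0x17,0x21,0x1b] = 69 f1 0d

  after D0: wrote 4B at 0x14 = 60ef3469
  after D1: wrote 7B at 0x19 = ddb0e97a1ce8ec
  after D2: wrote 5B at 0x10 = ec952e60ef
  after D3: wrote 3B at 0x0e = 0df1eb
  after D4: wrote 3B at 0x0e = 7a1ce8
  after D5: wrote 3B at 0x1a = 3d0df1
  after D6: wrote 2B at 0x20 = 0df1
query mem[0x17]=0x69, mem[0x21]=0xf1, mem[0x1b]=0x0d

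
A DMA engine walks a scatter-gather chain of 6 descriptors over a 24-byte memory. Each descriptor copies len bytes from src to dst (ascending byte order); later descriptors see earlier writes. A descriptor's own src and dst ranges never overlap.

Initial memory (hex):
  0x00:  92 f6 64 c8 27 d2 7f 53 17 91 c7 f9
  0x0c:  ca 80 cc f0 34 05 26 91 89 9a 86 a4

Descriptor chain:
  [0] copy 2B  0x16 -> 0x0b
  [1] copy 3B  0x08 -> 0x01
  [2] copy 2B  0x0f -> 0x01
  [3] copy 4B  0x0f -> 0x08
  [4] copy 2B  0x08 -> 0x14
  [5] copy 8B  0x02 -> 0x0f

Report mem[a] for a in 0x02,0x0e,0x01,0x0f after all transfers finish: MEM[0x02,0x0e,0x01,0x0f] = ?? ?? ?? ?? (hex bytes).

MEM[0x02,0x0e,0x01,0x0f] = 34 cc f0 34

D0: mem[0x0b..0x0c] <- [86 a4]
D1: mem[0x01..0x03] <- [17 91 c7]
D2: mem[0x01..0x02] <- [f0 34]
D3: mem[0x08..0x0b] <- [f0 34 05 26]
D4: mem[0x14..0x15] <- [f0 34]
D5: mem[0x0f..0x16] <- [34 c7 27 d2 7f 53 f0 34]
query mem[0x02]=0x34, mem[0x0e]=0xcc, mem[0x01]=0xf0, mem[0x0f]=0x34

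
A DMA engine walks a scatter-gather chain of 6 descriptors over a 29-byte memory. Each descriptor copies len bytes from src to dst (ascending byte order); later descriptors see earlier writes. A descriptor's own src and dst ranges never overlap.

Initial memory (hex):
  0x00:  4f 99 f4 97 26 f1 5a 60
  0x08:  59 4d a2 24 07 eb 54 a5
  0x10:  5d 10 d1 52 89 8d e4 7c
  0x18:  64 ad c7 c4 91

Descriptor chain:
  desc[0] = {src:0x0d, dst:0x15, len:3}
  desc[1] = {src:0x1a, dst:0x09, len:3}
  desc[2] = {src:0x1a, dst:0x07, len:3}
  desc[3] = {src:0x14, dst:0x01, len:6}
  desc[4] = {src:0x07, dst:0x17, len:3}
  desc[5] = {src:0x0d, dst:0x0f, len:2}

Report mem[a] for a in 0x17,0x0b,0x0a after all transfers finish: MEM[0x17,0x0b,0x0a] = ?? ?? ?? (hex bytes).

MEM[0x17,0x0b,0x0a] = c7 91 c4

  after D0: wrote 3B at 0x15 = eb54a5
  after D1: wrote 3B at 0x09 = c7c491
  after D2: wrote 3B at 0x07 = c7c491
  after D3: wrote 6B at 0x01 = 89eb54a564ad
  after D4: wrote 3B at 0x17 = c7c491
  after D5: wrote 2B at 0x0f = eb54
query mem[0x17]=0xc7, mem[0x0b]=0x91, mem[0x0a]=0xc4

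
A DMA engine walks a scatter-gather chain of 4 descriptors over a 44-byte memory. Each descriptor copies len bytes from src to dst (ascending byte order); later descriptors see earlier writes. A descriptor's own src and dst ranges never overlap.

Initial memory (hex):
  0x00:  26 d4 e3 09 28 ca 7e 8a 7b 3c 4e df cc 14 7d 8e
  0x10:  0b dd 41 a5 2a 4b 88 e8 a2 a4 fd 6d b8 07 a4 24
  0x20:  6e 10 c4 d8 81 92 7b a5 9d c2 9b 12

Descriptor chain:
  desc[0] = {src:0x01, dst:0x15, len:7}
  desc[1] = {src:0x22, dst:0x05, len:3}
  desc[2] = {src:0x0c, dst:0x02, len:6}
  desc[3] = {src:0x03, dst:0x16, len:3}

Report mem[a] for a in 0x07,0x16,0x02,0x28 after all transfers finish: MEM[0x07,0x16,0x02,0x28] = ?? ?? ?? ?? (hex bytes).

#0 dst[0x15+7] := {0xd4,0xe3,0x09,0x28,0xca,0x7e,0x8a}
#1 dst[0x05+3] := {0xc4,0xd8,0x81}
#2 dst[0x02+6] := {0xcc,0x14,0x7d,0x8e,0x0b,0xdd}
#3 dst[0x16+3] := {0x14,0x7d,0x8e}
query mem[0x07]=0xdd, mem[0x16]=0x14, mem[0x02]=0xcc, mem[0x28]=0x9d

MEM[0x07,0x16,0x02,0x28] = dd 14 cc 9d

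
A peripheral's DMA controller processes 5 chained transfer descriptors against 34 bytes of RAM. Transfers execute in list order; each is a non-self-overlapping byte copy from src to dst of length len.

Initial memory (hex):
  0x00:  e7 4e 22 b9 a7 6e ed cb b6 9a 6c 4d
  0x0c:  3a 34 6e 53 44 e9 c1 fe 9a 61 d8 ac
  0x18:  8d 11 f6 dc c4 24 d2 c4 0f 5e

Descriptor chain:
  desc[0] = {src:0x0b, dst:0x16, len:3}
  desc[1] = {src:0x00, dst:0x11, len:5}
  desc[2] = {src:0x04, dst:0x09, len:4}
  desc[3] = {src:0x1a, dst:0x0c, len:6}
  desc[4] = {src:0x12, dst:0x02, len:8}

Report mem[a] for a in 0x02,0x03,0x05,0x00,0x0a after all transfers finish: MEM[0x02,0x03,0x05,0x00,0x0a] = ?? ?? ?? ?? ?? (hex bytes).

  after D0: wrote 3B at 0x16 = 4d3a34
  after D1: wrote 5B at 0x11 = e74e22b9a7
  after D2: wrote 4B at 0x09 = a76eedcb
  after D3: wrote 6B at 0x0c = f6dcc424d2c4
  after D4: wrote 8B at 0x02 = 4e22b9a74d3a3411
query mem[0x02]=0x4e, mem[0x03]=0x22, mem[0x05]=0xa7, mem[0x00]=0xe7, mem[0x0a]=0x6e

MEM[0x02,0x03,0x05,0x00,0x0a] = 4e 22 a7 e7 6e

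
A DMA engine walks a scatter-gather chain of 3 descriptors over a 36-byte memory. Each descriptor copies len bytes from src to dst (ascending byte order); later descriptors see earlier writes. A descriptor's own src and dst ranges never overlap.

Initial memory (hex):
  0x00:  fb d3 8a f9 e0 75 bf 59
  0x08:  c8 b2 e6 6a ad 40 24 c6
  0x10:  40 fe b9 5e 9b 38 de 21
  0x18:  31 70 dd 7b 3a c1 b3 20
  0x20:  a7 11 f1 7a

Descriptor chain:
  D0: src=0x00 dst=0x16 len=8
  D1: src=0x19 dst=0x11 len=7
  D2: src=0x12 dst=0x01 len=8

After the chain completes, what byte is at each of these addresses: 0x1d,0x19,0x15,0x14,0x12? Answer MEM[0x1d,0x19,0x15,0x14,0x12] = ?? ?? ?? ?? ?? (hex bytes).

MEM[0x1d,0x19,0x15,0x14,0x12] = 59 f9 59 bf e0

[0] 0x00->0x16 len=8 : fb d3 8a f9 e0 75 bf 59
[1] 0x19->0x11 len=7 : f9 e0 75 bf 59 b3 20
[2] 0x12->0x01 len=8 : e0 75 bf 59 b3 20 8a f9
query mem[0x1d]=0x59, mem[0x19]=0xf9, mem[0x15]=0x59, mem[0x14]=0xbf, mem[0x12]=0xe0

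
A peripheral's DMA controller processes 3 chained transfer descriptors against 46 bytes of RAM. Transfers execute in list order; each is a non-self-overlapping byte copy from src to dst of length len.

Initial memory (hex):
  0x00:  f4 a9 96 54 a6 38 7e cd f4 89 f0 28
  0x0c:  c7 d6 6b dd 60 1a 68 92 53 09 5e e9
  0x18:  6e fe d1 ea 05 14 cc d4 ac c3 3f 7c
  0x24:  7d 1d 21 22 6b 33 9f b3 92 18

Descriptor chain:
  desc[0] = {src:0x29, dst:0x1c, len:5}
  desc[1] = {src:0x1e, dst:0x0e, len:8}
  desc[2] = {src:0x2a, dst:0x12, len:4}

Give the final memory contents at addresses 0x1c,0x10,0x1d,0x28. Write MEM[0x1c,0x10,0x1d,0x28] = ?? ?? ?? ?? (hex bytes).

MEM[0x1c,0x10,0x1d,0x28] = 33 18 9f 6b

#0 dst[0x1c+5] := {0x33,0x9f,0xb3,0x92,0x18}
#1 dst[0x0e+8] := {0xb3,0x92,0x18,0xc3,0x3f,0x7c,0x7d,0x1d}
#2 dst[0x12+4] := {0x9f,0xb3,0x92,0x18}
query mem[0x1c]=0x33, mem[0x10]=0x18, mem[0x1d]=0x9f, mem[0x28]=0x6b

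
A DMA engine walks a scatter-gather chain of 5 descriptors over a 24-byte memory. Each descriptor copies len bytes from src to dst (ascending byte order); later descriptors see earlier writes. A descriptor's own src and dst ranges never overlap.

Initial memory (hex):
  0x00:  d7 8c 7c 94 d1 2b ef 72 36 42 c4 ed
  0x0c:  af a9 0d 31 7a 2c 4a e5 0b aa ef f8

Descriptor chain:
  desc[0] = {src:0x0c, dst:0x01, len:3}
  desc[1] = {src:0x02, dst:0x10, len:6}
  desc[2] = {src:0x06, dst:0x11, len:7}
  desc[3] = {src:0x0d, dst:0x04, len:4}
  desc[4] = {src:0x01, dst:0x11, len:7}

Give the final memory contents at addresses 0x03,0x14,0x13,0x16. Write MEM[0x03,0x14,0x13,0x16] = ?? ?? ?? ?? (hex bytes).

[0] 0x0c->0x01 len=3 : af a9 0d
[1] 0x02->0x10 len=6 : a9 0d d1 2b ef 72
[2] 0x06->0x11 len=7 : ef 72 36 42 c4 ed af
[3] 0x0d->0x04 len=4 : a9 0d 31 a9
[4] 0x01->0x11 len=7 : af a9 0d a9 0d 31 a9
query mem[0x03]=0x0d, mem[0x14]=0xa9, mem[0x13]=0x0d, mem[0x16]=0x31

MEM[0x03,0x14,0x13,0x16] = 0d a9 0d 31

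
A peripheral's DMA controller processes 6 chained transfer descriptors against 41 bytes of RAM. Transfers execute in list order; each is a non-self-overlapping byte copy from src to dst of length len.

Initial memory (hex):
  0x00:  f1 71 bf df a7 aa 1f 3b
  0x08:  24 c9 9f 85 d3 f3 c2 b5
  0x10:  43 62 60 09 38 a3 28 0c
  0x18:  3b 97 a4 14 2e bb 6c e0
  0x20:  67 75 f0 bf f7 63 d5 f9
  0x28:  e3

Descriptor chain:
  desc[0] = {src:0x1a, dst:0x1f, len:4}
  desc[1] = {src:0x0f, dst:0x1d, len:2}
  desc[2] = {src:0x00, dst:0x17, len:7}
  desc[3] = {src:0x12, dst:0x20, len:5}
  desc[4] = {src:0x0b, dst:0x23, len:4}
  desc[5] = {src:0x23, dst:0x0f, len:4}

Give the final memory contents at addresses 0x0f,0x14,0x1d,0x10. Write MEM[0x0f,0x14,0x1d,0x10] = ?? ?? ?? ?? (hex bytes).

MEM[0x0f,0x14,0x1d,0x10] = 85 38 1f d3

  after D0: wrote 4B at 0x1f = a4142ebb
  after D1: wrote 2B at 0x1d = b543
  after D2: wrote 7B at 0x17 = f171bfdfa7aa1f
  after D3: wrote 5B at 0x20 = 600938a328
  after D4: wrote 4B at 0x23 = 85d3f3c2
  after D5: wrote 4B at 0x0f = 85d3f3c2
query mem[0x0f]=0x85, mem[0x14]=0x38, mem[0x1d]=0x1f, mem[0x10]=0xd3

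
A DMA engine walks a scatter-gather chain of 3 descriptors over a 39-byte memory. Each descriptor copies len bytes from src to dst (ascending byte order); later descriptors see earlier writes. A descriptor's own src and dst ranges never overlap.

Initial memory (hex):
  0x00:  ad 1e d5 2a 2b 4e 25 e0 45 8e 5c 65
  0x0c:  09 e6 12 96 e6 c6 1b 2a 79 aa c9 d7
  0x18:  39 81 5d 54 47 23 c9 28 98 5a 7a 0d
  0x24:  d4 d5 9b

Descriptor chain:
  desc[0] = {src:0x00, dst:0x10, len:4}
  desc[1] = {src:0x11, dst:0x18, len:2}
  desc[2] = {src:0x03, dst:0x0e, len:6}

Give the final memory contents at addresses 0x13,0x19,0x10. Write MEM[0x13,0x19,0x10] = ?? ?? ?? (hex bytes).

#0 dst[0x10+4] := {0xad,0x1e,0xd5,0x2a}
#1 dst[0x18+2] := {0x1e,0xd5}
#2 dst[0x0e+6] := {0x2a,0x2b,0x4e,0x25,0xe0,0x45}
query mem[0x13]=0x45, mem[0x19]=0xd5, mem[0x10]=0x4e

MEM[0x13,0x19,0x10] = 45 d5 4e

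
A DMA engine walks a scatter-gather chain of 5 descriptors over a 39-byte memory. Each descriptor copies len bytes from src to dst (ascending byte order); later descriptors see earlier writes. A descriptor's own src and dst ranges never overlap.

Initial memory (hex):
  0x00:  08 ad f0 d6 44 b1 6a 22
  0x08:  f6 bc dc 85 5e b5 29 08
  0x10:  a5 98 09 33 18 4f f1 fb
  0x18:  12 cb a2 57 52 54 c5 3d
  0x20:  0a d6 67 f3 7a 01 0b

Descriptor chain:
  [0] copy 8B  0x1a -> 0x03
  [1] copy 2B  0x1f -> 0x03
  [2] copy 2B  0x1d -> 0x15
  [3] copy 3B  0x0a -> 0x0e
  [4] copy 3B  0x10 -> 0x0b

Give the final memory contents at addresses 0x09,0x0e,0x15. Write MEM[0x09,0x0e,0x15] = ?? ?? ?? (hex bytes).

MEM[0x09,0x0e,0x15] = 0a d6 54

#0 dst[0x03+8] := {0xa2,0x57,0x52,0x54,0xc5,0x3d,0x0a,0xd6}
#1 dst[0x03+2] := {0x3d,0x0a}
#2 dst[0x15+2] := {0x54,0xc5}
#3 dst[0x0e+3] := {0xd6,0x85,0x5e}
#4 dst[0x0b+3] := {0x5e,0x98,0x09}
query mem[0x09]=0x0a, mem[0x0e]=0xd6, mem[0x15]=0x54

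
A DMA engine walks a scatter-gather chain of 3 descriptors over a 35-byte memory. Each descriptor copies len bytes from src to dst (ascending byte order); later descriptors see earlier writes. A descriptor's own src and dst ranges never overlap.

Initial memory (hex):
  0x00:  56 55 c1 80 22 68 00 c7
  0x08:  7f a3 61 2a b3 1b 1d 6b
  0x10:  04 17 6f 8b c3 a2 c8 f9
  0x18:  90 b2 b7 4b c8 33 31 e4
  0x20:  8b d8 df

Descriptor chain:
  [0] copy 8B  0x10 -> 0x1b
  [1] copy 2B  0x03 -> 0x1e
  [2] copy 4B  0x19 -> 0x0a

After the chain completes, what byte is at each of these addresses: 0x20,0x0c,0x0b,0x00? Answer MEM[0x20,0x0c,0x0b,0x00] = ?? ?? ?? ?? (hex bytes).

MEM[0x20,0x0c,0x0b,0x00] = a2 04 b7 56

  after D0: wrote 8B at 0x1b = 04176f8bc3a2c8f9
  after D1: wrote 2B at 0x1e = 8022
  after D2: wrote 4B at 0x0a = b2b70417
query mem[0x20]=0xa2, mem[0x0c]=0x04, mem[0x0b]=0xb7, mem[0x00]=0x56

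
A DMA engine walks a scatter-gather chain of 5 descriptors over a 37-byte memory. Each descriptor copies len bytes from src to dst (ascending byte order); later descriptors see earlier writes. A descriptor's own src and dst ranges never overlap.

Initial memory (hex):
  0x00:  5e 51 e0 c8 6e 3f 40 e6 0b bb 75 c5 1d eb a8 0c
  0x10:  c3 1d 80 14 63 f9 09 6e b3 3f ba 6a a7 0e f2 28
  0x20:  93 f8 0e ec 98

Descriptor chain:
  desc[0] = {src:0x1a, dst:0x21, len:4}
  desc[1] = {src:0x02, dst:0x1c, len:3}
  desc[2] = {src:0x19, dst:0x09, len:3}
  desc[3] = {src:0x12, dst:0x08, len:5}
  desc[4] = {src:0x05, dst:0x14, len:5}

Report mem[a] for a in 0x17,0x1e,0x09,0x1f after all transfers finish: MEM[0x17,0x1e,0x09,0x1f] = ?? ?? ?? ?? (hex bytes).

  after D0: wrote 4B at 0x21 = ba6aa70e
  after D1: wrote 3B at 0x1c = e0c86e
  after D2: wrote 3B at 0x09 = 3fba6a
  after D3: wrote 5B at 0x08 = 801463f909
  after D4: wrote 5B at 0x14 = 3f40e68014
query mem[0x17]=0x80, mem[0x1e]=0x6e, mem[0x09]=0x14, mem[0x1f]=0x28

MEM[0x17,0x1e,0x09,0x1f] = 80 6e 14 28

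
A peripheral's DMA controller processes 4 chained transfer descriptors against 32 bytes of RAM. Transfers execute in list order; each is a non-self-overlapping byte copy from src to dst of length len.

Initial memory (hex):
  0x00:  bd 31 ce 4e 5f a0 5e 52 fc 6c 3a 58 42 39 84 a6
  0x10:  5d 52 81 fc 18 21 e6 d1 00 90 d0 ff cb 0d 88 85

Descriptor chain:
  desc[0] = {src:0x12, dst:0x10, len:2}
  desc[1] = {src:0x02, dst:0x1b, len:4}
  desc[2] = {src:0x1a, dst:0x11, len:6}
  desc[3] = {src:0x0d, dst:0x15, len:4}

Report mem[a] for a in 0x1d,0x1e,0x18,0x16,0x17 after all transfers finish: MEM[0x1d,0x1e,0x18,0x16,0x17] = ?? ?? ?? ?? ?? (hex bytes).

[0] 0x12->0x10 len=2 : 81 fc
[1] 0x02->0x1b len=4 : ce 4e 5f a0
[2] 0x1a->0x11 len=6 : d0 ce 4e 5f a0 85
[3] 0x0d->0x15 len=4 : 39 84 a6 81
query mem[0x1d]=0x5f, mem[0x1e]=0xa0, mem[0x18]=0x81, mem[0x16]=0x84, mem[0x17]=0xa6

MEM[0x1d,0x1e,0x18,0x16,0x17] = 5f a0 81 84 a6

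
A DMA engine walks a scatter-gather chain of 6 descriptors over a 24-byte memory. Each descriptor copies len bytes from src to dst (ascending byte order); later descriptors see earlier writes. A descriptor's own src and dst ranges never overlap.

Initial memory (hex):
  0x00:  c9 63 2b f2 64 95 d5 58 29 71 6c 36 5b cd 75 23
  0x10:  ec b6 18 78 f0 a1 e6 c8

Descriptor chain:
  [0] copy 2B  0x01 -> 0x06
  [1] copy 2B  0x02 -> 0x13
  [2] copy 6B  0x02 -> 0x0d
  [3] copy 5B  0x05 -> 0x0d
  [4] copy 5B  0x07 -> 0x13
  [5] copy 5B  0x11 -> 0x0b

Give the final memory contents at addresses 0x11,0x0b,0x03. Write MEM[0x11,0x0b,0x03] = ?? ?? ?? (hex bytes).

MEM[0x11,0x0b,0x03] = 71 71 f2

  after D0: wrote 2B at 0x06 = 632b
  after D1: wrote 2B at 0x13 = 2bf2
  after D2: wrote 6B at 0x0d = 2bf26495632b
  after D3: wrote 5B at 0x0d = 95632b2971
  after D4: wrote 5B at 0x13 = 2b29716c36
  after D5: wrote 5B at 0x0b = 712b2b2971
query mem[0x11]=0x71, mem[0x0b]=0x71, mem[0x03]=0xf2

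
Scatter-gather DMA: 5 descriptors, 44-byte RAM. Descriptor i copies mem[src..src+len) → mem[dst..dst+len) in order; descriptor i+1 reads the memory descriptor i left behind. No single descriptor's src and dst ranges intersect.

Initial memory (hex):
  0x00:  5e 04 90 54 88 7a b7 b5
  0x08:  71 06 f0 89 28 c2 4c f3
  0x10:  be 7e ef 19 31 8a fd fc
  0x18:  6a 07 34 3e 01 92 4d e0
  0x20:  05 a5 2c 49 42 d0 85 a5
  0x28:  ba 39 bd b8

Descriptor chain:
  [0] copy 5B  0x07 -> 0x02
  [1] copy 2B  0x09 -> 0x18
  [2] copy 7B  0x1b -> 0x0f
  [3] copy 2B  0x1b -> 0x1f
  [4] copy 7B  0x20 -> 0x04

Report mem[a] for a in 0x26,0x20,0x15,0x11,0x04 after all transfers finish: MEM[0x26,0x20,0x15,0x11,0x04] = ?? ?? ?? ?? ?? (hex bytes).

MEM[0x26,0x20,0x15,0x11,0x04] = 85 01 a5 92 01

#0 dst[0x02+5] := {0xb5,0x71,0x06,0xf0,0x89}
#1 dst[0x18+2] := {0x06,0xf0}
#2 dst[0x0f+7] := {0x3e,0x01,0x92,0x4d,0xe0,0x05,0xa5}
#3 dst[0x1f+2] := {0x3e,0x01}
#4 dst[0x04+7] := {0x01,0xa5,0x2c,0x49,0x42,0xd0,0x85}
query mem[0x26]=0x85, mem[0x20]=0x01, mem[0x15]=0xa5, mem[0x11]=0x92, mem[0x04]=0x01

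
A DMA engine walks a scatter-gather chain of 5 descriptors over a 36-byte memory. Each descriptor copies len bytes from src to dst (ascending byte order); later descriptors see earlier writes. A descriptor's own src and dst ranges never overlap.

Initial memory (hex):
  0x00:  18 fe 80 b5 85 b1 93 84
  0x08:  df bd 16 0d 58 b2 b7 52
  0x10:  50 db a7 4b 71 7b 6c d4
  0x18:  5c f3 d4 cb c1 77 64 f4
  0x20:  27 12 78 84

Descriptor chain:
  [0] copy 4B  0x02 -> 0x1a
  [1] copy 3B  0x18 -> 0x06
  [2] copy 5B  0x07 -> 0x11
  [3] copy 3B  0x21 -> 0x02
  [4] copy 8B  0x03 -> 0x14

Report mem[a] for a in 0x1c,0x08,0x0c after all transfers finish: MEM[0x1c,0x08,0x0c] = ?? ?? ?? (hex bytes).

MEM[0x1c,0x08,0x0c] = 85 80 58

  after D0: wrote 4B at 0x1a = 80b585b1
  after D1: wrote 3B at 0x06 = 5cf380
  after D2: wrote 5B at 0x11 = f380bd160d
  after D3: wrote 3B at 0x02 = 127884
  after D4: wrote 8B at 0x14 = 7884b15cf380bd16
query mem[0x1c]=0x85, mem[0x08]=0x80, mem[0x0c]=0x58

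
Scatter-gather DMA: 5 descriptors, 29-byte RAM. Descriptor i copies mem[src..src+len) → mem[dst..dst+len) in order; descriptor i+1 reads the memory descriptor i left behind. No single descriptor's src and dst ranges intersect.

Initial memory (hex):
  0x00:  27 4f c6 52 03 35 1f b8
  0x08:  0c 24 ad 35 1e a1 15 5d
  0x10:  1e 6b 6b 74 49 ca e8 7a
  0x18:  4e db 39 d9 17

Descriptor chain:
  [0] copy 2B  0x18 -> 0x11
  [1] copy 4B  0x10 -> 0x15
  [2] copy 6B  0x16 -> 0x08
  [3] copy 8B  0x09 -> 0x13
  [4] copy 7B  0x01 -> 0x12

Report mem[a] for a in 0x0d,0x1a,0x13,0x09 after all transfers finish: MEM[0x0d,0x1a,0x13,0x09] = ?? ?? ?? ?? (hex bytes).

#0 dst[0x11+2] := {0x4e,0xdb}
#1 dst[0x15+4] := {0x1e,0x4e,0xdb,0x74}
#2 dst[0x08+6] := {0x4e,0xdb,0x74,0xdb,0x39,0xd9}
#3 dst[0x13+8] := {0xdb,0x74,0xdb,0x39,0xd9,0x15,0x5d,0x1e}
#4 dst[0x12+7] := {0x4f,0xc6,0x52,0x03,0x35,0x1f,0xb8}
query mem[0x0d]=0xd9, mem[0x1a]=0x1e, mem[0x13]=0xc6, mem[0x09]=0xdb

MEM[0x0d,0x1a,0x13,0x09] = d9 1e c6 db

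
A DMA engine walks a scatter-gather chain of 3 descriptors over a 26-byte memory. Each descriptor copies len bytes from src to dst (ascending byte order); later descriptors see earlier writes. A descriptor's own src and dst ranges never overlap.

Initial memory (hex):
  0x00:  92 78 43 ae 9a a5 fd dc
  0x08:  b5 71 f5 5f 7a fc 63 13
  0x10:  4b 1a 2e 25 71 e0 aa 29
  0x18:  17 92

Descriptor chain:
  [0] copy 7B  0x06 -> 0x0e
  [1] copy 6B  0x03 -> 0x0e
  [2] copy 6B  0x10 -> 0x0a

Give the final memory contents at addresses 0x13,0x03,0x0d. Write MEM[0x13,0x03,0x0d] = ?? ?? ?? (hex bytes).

#0 dst[0x0e+7] := {0xfd,0xdc,0xb5,0x71,0xf5,0x5f,0x7a}
#1 dst[0x0e+6] := {0xae,0x9a,0xa5,0xfd,0xdc,0xb5}
#2 dst[0x0a+6] := {0xa5,0xfd,0xdc,0xb5,0x7a,0xe0}
query mem[0x13]=0xb5, mem[0x03]=0xae, mem[0x0d]=0xb5

MEM[0x13,0x03,0x0d] = b5 ae b5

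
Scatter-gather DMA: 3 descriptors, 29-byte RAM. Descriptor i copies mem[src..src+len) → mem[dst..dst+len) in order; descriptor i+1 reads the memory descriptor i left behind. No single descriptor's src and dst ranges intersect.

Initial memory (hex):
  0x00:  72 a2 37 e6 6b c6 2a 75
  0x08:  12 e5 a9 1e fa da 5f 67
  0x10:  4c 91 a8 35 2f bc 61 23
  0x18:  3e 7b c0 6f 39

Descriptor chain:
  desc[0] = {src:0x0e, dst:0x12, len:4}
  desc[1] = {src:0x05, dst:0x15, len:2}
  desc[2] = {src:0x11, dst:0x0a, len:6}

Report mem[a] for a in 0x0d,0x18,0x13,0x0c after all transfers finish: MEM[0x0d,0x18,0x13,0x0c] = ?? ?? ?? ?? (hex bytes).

MEM[0x0d,0x18,0x13,0x0c] = 4c 3e 67 67

#0 dst[0x12+4] := {0x5f,0x67,0x4c,0x91}
#1 dst[0x15+2] := {0xc6,0x2a}
#2 dst[0x0a+6] := {0x91,0x5f,0x67,0x4c,0xc6,0x2a}
query mem[0x0d]=0x4c, mem[0x18]=0x3e, mem[0x13]=0x67, mem[0x0c]=0x67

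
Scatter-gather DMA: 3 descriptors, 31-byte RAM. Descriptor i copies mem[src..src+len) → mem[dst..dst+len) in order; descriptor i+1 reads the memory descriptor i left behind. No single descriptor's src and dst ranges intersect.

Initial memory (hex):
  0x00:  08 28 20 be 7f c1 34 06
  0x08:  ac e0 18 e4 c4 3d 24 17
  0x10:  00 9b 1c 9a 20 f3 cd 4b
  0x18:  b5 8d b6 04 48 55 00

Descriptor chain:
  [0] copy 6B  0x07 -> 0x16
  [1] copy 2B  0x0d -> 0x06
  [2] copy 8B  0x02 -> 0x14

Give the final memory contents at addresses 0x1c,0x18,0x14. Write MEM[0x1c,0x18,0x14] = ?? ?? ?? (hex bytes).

D0: mem[0x16..0x1b] <- [06 ac e0 18 e4 c4]
D1: mem[0x06..0x07] <- [3d 24]
D2: mem[0x14..0x1b] <- [20 be 7f c1 3d 24 ac e0]
query mem[0x1c]=0x48, mem[0x18]=0x3d, mem[0x14]=0x20

MEM[0x1c,0x18,0x14] = 48 3d 20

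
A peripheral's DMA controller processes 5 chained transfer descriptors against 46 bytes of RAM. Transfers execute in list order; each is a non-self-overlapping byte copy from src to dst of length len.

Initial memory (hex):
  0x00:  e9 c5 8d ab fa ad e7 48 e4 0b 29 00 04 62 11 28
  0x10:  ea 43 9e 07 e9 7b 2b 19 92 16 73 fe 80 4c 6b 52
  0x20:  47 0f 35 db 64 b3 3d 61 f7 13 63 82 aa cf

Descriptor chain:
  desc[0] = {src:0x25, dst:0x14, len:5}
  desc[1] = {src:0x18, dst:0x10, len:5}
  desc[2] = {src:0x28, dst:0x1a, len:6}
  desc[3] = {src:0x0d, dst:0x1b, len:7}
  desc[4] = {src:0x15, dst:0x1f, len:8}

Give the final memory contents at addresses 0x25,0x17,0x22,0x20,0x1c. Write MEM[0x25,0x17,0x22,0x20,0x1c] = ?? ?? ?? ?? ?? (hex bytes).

  after D0: wrote 5B at 0x14 = b33d61f713
  after D1: wrote 5B at 0x10 = 131673fe80
  after D2: wrote 6B at 0x1a = f7136382aacf
  after D3: wrote 7B at 0x1b = 621128131673fe
  after D4: wrote 8B at 0x1f = 3d61f71316f76211
query mem[0x25]=0x62, mem[0x17]=0xf7, mem[0x22]=0x13, mem[0x20]=0x61, mem[0x1c]=0x11

MEM[0x25,0x17,0x22,0x20,0x1c] = 62 f7 13 61 11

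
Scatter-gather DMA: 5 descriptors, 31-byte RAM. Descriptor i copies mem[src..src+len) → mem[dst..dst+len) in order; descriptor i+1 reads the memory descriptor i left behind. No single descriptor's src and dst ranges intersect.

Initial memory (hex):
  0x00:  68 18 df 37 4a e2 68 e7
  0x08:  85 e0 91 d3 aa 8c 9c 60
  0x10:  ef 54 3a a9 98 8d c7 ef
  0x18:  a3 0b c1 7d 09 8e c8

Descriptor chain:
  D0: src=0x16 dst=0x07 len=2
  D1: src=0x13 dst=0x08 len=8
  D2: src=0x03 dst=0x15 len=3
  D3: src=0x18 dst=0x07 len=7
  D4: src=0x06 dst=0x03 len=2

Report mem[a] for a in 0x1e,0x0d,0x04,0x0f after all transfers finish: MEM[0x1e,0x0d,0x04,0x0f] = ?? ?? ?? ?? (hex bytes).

#0 dst[0x07+2] := {0xc7,0xef}
#1 dst[0x08+8] := {0xa9,0x98,0x8d,0xc7,0xef,0xa3,0x0b,0xc1}
#2 dst[0x15+3] := {0x37,0x4a,0xe2}
#3 dst[0x07+7] := {0xa3,0x0b,0xc1,0x7d,0x09,0x8e,0xc8}
#4 dst[0x03+2] := {0x68,0xa3}
query mem[0x1e]=0xc8, mem[0x0d]=0xc8, mem[0x04]=0xa3, mem[0x0f]=0xc1

MEM[0x1e,0x0d,0x04,0x0f] = c8 c8 a3 c1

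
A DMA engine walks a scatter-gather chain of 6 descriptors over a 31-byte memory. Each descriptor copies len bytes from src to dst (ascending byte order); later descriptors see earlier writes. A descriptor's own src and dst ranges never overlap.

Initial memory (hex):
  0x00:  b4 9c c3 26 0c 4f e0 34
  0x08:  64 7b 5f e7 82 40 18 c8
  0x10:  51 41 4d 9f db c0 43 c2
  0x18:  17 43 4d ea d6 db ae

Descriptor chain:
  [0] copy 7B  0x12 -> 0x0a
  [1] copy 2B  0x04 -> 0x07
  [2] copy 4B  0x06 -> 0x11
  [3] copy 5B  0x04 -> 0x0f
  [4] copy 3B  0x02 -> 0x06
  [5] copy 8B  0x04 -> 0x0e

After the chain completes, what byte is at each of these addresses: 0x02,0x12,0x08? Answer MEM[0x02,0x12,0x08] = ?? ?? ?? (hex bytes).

#0 dst[0x0a+7] := {0x4d,0x9f,0xdb,0xc0,0x43,0xc2,0x17}
#1 dst[0x07+2] := {0x0c,0x4f}
#2 dst[0x11+4] := {0xe0,0x0c,0x4f,0x7b}
#3 dst[0x0f+5] := {0x0c,0x4f,0xe0,0x0c,0x4f}
#4 dst[0x06+3] := {0xc3,0x26,0x0c}
#5 dst[0x0e+8] := {0x0c,0x4f,0xc3,0x26,0x0c,0x7b,0x4d,0x9f}
query mem[0x02]=0xc3, mem[0x12]=0x0c, mem[0x08]=0x0c

MEM[0x02,0x12,0x08] = c3 0c 0c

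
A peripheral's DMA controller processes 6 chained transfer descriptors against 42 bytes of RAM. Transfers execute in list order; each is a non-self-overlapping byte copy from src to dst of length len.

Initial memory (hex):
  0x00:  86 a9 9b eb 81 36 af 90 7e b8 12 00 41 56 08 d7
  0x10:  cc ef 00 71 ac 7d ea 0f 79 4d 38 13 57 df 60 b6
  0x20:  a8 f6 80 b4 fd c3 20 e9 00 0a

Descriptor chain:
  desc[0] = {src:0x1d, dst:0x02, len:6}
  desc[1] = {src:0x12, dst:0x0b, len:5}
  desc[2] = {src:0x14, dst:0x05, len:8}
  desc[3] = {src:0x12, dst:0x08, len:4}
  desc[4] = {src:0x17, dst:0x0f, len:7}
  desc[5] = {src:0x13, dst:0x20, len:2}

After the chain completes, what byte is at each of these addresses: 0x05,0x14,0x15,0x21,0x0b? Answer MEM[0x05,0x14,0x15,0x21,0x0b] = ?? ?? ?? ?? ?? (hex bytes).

MEM[0x05,0x14,0x15,0x21,0x0b] = ac 57 df 57 7d

  after D0: wrote 6B at 0x02 = df60b6a8f680
  after D1: wrote 5B at 0x0b = 0071ac7dea
  after D2: wrote 8B at 0x05 = ac7dea0f794d3813
  after D3: wrote 4B at 0x08 = 0071ac7d
  after D4: wrote 7B at 0x0f = 0f794d381357df
  after D5: wrote 2B at 0x20 = 1357
query mem[0x05]=0xac, mem[0x14]=0x57, mem[0x15]=0xdf, mem[0x21]=0x57, mem[0x0b]=0x7d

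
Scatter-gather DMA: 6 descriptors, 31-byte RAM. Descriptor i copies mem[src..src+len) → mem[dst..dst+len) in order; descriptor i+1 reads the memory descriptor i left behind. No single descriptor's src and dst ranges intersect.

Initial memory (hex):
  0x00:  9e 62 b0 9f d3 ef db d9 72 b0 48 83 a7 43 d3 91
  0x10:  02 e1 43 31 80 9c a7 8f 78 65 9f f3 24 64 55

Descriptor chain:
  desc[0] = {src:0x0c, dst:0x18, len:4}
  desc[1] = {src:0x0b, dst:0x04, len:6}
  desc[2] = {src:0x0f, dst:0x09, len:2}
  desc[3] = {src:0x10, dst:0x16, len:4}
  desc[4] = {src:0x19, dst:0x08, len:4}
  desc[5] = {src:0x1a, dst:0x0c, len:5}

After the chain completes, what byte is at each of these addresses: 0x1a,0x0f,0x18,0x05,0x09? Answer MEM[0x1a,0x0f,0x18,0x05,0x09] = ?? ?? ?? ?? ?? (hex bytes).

MEM[0x1a,0x0f,0x18,0x05,0x09] = d3 64 43 a7 d3

#0 dst[0x18+4] := {0xa7,0x43,0xd3,0x91}
#1 dst[0x04+6] := {0x83,0xa7,0x43,0xd3,0x91,0x02}
#2 dst[0x09+2] := {0x91,0x02}
#3 dst[0x16+4] := {0x02,0xe1,0x43,0x31}
#4 dst[0x08+4] := {0x31,0xd3,0x91,0x24}
#5 dst[0x0c+5] := {0xd3,0x91,0x24,0x64,0x55}
query mem[0x1a]=0xd3, mem[0x0f]=0x64, mem[0x18]=0x43, mem[0x05]=0xa7, mem[0x09]=0xd3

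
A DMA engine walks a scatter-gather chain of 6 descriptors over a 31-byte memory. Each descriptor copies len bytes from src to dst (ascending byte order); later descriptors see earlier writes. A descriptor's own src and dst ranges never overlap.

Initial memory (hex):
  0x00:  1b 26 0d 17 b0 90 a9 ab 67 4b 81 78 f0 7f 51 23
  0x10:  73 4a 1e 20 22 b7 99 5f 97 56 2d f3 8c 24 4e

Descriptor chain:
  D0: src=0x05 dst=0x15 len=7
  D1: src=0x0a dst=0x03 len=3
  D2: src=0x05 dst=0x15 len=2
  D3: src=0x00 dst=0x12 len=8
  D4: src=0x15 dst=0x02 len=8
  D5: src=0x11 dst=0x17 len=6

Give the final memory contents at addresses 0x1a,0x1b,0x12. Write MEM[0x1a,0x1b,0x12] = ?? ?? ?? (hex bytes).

D0: mem[0x15..0x1b] <- [90 a9 ab 67 4b 81 78]
D1: mem[0x03..0x05] <- [81 78 f0]
D2: mem[0x15..0x16] <- [f0 a9]
D3: mem[0x12..0x19] <- [1b 26 0d 81 78 f0 a9 ab]
D4: mem[0x02..0x09] <- [81 78 f0 a9 ab 81 78 8c]
D5: mem[0x17..0x1c] <- [4a 1b 26 0d 81 78]
query mem[0x1a]=0x0d, mem[0x1b]=0x81, mem[0x12]=0x1b

MEM[0x1a,0x1b,0x12] = 0d 81 1b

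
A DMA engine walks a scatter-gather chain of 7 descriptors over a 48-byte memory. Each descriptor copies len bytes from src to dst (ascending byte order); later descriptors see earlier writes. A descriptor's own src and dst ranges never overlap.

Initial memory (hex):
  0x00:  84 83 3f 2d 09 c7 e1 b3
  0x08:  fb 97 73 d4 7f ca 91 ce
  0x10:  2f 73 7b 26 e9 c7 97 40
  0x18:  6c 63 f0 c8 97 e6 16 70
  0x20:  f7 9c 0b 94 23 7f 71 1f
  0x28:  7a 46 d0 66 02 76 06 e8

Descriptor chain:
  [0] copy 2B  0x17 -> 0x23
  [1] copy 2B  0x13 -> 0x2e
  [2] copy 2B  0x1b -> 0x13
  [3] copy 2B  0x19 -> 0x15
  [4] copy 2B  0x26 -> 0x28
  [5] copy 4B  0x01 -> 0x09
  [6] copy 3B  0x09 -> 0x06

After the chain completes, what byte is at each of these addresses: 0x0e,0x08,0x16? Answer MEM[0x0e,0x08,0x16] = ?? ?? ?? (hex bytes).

D0: mem[0x23..0x24] <- [40 6c]
D1: mem[0x2e..0x2f] <- [26 e9]
D2: mem[0x13..0x14] <- [c8 97]
D3: mem[0x15..0x16] <- [63 f0]
D4: mem[0x28..0x29] <- [71 1f]
D5: mem[0x09..0x0c] <- [83 3f 2d 09]
D6: mem[0x06..0x08] <- [83 3f 2d]
query mem[0x0e]=0x91, mem[0x08]=0x2d, mem[0x16]=0xf0

MEM[0x0e,0x08,0x16] = 91 2d f0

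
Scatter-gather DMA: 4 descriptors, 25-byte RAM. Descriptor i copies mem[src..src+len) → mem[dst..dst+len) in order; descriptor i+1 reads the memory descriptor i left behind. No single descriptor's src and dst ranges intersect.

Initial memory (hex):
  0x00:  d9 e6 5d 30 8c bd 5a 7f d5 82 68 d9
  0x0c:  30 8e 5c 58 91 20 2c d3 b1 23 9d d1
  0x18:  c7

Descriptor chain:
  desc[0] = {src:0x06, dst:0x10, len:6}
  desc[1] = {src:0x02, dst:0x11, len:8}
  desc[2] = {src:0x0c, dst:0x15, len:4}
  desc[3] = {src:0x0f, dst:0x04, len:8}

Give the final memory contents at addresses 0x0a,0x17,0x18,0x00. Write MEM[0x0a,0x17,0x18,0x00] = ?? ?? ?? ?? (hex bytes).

[0] 0x06->0x10 len=6 : 5a 7f d5 82 68 d9
[1] 0x02->0x11 len=8 : 5d 30 8c bd 5a 7f d5 82
[2] 0x0c->0x15 len=4 : 30 8e 5c 58
[3] 0x0f->0x04 len=8 : 58 5a 5d 30 8c bd 30 8e
query mem[0x0a]=0x30, mem[0x17]=0x5c, mem[0x18]=0x58, mem[0x00]=0xd9

MEM[0x0a,0x17,0x18,0x00] = 30 5c 58 d9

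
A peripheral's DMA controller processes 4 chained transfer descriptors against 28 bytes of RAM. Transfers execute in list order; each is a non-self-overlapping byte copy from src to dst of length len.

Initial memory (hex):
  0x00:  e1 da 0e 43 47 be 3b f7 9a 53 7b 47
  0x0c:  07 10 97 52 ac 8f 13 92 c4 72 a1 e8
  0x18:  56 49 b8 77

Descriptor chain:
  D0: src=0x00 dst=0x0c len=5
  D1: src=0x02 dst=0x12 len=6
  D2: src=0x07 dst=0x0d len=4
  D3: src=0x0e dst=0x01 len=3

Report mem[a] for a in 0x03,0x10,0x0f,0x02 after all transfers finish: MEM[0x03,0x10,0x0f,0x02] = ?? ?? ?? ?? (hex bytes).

D0: mem[0x0c..0x10] <- [e1 da 0e 43 47]
D1: mem[0x12..0x17] <- [0e 43 47 be 3b f7]
D2: mem[0x0d..0x10] <- [f7 9a 53 7b]
D3: mem[0x01..0x03] <- [9a 53 7b]
query mem[0x03]=0x7b, mem[0x10]=0x7b, mem[0x0f]=0x53, mem[0x02]=0x53

MEM[0x03,0x10,0x0f,0x02] = 7b 7b 53 53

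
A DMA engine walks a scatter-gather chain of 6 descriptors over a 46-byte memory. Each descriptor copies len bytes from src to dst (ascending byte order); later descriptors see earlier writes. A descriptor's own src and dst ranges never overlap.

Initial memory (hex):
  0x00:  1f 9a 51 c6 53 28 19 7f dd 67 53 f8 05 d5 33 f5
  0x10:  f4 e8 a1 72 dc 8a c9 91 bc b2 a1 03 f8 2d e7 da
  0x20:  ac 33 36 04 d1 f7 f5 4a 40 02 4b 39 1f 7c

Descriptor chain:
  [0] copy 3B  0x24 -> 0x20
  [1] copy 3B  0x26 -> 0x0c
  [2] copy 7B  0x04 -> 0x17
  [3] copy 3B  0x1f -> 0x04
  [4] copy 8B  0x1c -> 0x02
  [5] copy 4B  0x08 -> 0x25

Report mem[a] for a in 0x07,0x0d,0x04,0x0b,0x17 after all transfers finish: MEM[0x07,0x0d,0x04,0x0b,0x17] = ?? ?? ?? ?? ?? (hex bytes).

  after D0: wrote 3B at 0x20 = d1f7f5
  after D1: wrote 3B at 0x0c = f54a40
  after D2: wrote 7B at 0x17 = 5328197fdd6753
  after D3: wrote 3B at 0x04 = dad1f7
  after D4: wrote 8B at 0x02 = 6753e7dad1f7f504
  after D5: wrote 4B at 0x25 = f50453f8
query mem[0x07]=0xf7, mem[0x0d]=0x4a, mem[0x04]=0xe7, mem[0x0b]=0xf8, mem[0x17]=0x53

MEM[0x07,0x0d,0x04,0x0b,0x17] = f7 4a e7 f8 53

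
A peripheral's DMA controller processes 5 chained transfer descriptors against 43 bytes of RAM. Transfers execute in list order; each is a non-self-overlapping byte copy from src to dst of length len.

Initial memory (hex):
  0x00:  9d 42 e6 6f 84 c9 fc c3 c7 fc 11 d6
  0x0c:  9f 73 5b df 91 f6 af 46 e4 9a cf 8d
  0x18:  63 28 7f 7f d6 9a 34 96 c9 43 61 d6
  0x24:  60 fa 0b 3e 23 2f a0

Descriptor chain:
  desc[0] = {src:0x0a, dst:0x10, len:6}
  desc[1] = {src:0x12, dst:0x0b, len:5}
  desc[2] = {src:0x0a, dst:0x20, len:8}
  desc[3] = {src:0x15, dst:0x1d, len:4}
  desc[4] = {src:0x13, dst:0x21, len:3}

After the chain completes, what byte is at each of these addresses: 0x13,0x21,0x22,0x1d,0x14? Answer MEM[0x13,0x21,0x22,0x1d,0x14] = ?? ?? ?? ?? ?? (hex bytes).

D0: mem[0x10..0x15] <- [11 d6 9f 73 5b df]
D1: mem[0x0b..0x0f] <- [9f 73 5b df cf]
D2: mem[0x20..0x27] <- [11 9f 73 5b df cf 11 d6]
D3: mem[0x1d..0x20] <- [df cf 8d 63]
D4: mem[0x21..0x23] <- [73 5b df]
query mem[0x13]=0x73, mem[0x21]=0x73, mem[0x22]=0x5b, mem[0x1d]=0xdf, mem[0x14]=0x5b

MEM[0x13,0x21,0x22,0x1d,0x14] = 73 73 5b df 5b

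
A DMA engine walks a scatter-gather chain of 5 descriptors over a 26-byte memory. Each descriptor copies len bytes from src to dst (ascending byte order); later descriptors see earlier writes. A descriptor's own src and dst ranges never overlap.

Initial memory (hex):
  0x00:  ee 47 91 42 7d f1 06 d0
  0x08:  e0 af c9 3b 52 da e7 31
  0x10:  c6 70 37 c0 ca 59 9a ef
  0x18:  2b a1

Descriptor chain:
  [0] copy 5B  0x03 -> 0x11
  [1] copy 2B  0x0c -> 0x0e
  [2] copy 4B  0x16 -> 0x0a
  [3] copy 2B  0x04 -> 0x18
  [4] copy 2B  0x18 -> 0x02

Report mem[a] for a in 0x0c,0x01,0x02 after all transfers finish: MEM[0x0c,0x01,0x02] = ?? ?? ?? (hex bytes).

[0] 0x03->0x11 len=5 : 42 7d f1 06 d0
[1] 0x0c->0x0e len=2 : 52 da
[2] 0x16->0x0a len=4 : 9a ef 2b a1
[3] 0x04->0x18 len=2 : 7d f1
[4] 0x18->0x02 len=2 : 7d f1
query mem[0x0c]=0x2b, mem[0x01]=0x47, mem[0x02]=0x7d

MEM[0x0c,0x01,0x02] = 2b 47 7d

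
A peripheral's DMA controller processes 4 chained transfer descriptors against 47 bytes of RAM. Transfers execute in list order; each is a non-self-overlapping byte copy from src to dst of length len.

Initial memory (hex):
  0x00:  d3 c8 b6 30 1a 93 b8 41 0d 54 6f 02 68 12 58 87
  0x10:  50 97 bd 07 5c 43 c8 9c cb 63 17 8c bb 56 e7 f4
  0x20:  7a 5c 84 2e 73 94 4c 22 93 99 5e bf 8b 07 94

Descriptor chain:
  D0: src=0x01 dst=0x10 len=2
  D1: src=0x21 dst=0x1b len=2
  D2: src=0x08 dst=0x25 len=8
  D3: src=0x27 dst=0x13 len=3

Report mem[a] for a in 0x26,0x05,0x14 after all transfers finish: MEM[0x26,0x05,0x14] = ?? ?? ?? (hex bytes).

MEM[0x26,0x05,0x14] = 54 93 02

#0 dst[0x10+2] := {0xc8,0xb6}
#1 dst[0x1b+2] := {0x5c,0x84}
#2 dst[0x25+8] := {0x0d,0x54,0x6f,0x02,0x68,0x12,0x58,0x87}
#3 dst[0x13+3] := {0x6f,0x02,0x68}
query mem[0x26]=0x54, mem[0x05]=0x93, mem[0x14]=0x02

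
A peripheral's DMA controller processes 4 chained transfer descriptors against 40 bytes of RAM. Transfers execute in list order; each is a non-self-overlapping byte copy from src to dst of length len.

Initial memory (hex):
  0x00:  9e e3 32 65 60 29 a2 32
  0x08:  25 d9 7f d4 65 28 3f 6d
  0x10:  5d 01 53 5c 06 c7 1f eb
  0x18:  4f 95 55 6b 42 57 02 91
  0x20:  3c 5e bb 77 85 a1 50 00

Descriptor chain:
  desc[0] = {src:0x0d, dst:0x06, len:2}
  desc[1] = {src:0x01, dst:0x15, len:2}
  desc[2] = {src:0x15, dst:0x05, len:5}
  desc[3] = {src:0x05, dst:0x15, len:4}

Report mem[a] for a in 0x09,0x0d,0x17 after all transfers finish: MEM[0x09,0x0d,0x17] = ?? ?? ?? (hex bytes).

#0 dst[0x06+2] := {0x28,0x3f}
#1 dst[0x15+2] := {0xe3,0x32}
#2 dst[0x05+5] := {0xe3,0x32,0xeb,0x4f,0x95}
#3 dst[0x15+4] := {0xe3,0x32,0xeb,0x4f}
query mem[0x09]=0x95, mem[0x0d]=0x28, mem[0x17]=0xeb

MEM[0x09,0x0d,0x17] = 95 28 eb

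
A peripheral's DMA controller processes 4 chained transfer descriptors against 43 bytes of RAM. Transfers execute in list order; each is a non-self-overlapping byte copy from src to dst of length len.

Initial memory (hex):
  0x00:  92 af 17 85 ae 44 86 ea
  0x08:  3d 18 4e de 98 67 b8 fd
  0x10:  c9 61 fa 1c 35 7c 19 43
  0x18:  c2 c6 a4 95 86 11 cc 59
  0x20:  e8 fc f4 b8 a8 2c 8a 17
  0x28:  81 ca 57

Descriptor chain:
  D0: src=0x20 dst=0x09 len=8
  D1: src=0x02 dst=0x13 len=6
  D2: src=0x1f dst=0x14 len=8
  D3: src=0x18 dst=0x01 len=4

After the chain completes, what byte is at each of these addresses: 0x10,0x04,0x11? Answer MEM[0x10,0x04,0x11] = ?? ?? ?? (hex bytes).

MEM[0x10,0x04,0x11] = 17 8a 61

  after D0: wrote 8B at 0x09 = e8fcf4b8a82c8a17
  after D1: wrote 6B at 0x13 = 1785ae4486ea
  after D2: wrote 8B at 0x14 = 59e8fcf4b8a82c8a
  after D3: wrote 4B at 0x01 = b8a82c8a
query mem[0x10]=0x17, mem[0x04]=0x8a, mem[0x11]=0x61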